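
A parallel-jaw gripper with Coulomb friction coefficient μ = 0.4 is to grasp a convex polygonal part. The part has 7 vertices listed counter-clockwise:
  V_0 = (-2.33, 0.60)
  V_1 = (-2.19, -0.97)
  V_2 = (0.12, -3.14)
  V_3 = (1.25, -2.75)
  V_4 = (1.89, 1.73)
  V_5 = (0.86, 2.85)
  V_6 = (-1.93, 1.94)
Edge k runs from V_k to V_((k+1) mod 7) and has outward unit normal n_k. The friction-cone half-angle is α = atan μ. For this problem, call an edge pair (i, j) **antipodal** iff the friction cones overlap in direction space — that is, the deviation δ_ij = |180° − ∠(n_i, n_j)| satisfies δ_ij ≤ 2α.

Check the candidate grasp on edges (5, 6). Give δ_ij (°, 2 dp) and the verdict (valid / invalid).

δ = 124.69°, invalid

α = atan 0.4 = 21.80°;  2α = 43.60°
edge 5: e_5 = (-2.79, -0.91);  n_5 = (-0.3101, +0.9507)
edge 6: e_6 = (-0.40, -1.34);  n_6 = (-0.9582, +0.2860)
∠(n_5, n_6) = 55.31°
δ = |180° − 55.31°| = 124.69°
124.69° > 2α = 43.60°  →  invalid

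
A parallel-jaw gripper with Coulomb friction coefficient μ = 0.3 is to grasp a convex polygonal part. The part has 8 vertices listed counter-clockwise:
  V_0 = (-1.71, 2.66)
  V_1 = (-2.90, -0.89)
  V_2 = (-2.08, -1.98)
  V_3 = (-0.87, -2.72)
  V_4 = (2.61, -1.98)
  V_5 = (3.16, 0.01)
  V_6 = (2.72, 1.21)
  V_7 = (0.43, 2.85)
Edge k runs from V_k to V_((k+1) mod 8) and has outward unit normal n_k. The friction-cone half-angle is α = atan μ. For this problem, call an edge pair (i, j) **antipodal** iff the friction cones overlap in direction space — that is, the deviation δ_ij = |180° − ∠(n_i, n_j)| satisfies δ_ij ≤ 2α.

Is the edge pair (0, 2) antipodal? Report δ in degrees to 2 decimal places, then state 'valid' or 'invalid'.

δ = 102.92°, invalid

α = atan 0.3 = 16.70°;  2α = 33.40°
edge 0: e_0 = (-1.19, -3.55);  n_0 = (-0.9481, +0.3178)
edge 2: e_2 = (+1.21, -0.74);  n_2 = (-0.5217, -0.8531)
∠(n_0, n_2) = 77.08°
δ = |180° − 77.08°| = 102.92°
102.92° > 2α = 33.40°  →  invalid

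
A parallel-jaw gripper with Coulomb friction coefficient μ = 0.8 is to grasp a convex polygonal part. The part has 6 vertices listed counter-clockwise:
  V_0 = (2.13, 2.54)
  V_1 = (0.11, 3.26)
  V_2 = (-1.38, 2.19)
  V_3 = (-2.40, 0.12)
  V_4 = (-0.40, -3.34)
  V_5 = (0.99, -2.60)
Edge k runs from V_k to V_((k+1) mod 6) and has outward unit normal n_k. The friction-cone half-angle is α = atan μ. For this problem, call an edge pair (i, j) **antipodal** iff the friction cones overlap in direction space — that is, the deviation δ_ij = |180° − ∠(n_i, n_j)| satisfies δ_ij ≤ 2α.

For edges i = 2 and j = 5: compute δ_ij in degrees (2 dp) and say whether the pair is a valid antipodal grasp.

δ = 13.73°, valid

α = atan 0.8 = 38.66°;  2α = 77.32°
edge 2: e_2 = (-1.02, -2.07);  n_2 = (-0.8970, +0.4420)
edge 5: e_5 = (+1.14, +5.14);  n_5 = (+0.9763, -0.2165)
∠(n_2, n_5) = 166.27°
δ = |180° − 166.27°| = 13.73°
13.73° ≤ 2α = 77.32°  →  valid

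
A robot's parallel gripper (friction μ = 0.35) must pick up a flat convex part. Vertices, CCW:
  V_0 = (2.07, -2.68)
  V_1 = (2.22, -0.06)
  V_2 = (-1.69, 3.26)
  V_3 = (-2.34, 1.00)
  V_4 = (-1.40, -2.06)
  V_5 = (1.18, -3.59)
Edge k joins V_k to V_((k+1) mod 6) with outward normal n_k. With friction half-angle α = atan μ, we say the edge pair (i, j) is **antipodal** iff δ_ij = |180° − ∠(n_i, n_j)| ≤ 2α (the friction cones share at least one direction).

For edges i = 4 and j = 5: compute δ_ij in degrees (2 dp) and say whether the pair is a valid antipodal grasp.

δ = 103.69°, invalid

α = atan 0.35 = 19.29°;  2α = 38.58°
edge 4: e_4 = (+2.58, -1.53);  n_4 = (-0.5101, -0.8601)
edge 5: e_5 = (+0.89, +0.91);  n_5 = (+0.7149, -0.6992)
∠(n_4, n_5) = 76.31°
δ = |180° − 76.31°| = 103.69°
103.69° > 2α = 38.58°  →  invalid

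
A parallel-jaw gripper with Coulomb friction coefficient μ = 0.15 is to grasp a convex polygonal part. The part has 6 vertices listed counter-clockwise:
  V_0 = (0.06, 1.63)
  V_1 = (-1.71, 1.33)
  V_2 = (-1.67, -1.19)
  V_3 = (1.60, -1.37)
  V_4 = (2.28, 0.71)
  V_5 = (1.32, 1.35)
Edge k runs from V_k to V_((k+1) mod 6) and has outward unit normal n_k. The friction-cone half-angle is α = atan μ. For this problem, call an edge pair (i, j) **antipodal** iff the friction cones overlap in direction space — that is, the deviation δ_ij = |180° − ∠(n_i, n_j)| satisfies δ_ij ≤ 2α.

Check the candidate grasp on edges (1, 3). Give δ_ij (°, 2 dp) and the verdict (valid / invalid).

δ = 19.01°, invalid

α = atan 0.15 = 8.53°;  2α = 17.06°
edge 1: e_1 = (+0.04, -2.52);  n_1 = (-0.9999, -0.0159)
edge 3: e_3 = (+0.68, +2.08);  n_3 = (+0.9505, -0.3107)
∠(n_1, n_3) = 160.99°
δ = |180° − 160.99°| = 19.01°
19.01° > 2α = 17.06°  →  invalid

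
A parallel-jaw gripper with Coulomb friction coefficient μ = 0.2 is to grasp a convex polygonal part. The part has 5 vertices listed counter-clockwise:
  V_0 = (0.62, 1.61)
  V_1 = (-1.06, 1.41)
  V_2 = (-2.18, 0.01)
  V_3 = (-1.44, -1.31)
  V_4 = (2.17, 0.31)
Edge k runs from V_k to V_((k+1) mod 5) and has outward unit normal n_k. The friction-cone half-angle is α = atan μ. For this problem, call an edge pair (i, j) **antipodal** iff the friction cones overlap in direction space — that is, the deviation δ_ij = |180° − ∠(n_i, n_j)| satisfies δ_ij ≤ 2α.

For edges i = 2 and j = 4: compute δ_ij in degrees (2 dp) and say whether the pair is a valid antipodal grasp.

δ = 20.74°, valid

α = atan 0.2 = 11.31°;  2α = 22.62°
edge 2: e_2 = (+0.74, -1.32);  n_2 = (-0.8723, -0.4890)
edge 4: e_4 = (-1.55, +1.30);  n_4 = (+0.6426, +0.7662)
∠(n_2, n_4) = 159.26°
δ = |180° − 159.26°| = 20.74°
20.74° ≤ 2α = 22.62°  →  valid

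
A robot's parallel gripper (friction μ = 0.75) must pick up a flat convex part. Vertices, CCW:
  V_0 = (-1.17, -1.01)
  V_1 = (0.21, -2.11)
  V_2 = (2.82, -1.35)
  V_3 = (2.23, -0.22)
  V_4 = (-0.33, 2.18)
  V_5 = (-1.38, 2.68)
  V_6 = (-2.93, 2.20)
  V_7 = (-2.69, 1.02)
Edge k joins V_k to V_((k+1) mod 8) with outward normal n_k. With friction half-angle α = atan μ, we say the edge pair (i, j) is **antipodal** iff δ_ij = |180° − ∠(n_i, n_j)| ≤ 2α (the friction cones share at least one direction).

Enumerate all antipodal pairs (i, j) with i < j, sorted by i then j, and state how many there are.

count = 14; pairs: (0,2), (0,3), (0,4), (0,5), (1,3), (1,4), (1,5), (2,6), (2,7), (3,6), (3,7), (4,6), (4,7), (5,7)

α = atan 0.75 = 36.87°;  2α = 73.74°
n_0 = (-0.6233, -0.7820)
n_1 = (+0.2796, -0.9601)
n_2 = (+0.8864, +0.4628)
n_3 = (+0.6839, +0.7295)
n_4 = (+0.4299, +0.9029)
n_5 = (-0.2958, +0.9552)
n_6 = (-0.9799, -0.1993)
n_7 = (-0.8005, -0.5994)
  (0,1): δ = 125.21°  ·
  (0,2): δ = 23.87°  ✓
  (0,3): δ = 4.59°  ✓
  (0,4): δ = 13.10°  ✓
  (0,5): δ = 55.76°  ✓
  (0,6): δ = 140.05°  ·
  (0,7): δ = 165.38°  ·
  (1,2): δ = 78.66°  ·
  (1,3): δ = 59.39°  ✓
  (1,4): δ = 41.70°  ✓
  (1,5): δ = 0.97°  ✓
  (1,6): δ = 85.26°  ·
  (1,7): δ = 110.59°  ·
  (2,3): δ = 160.72°  ·
  (2,4): δ = 143.03°  ·
  (2,5): δ = 100.36°  ·
  (2,6): δ = 16.07°  ✓
  (2,7): δ = 9.25°  ✓
  (3,4): δ = 162.31°  ·
  (3,5): δ = 119.64°  ·
  (3,6): δ = 35.35°  ✓
  (3,7): δ = 10.02°  ✓
  (4,5): δ = 137.33°  ·
  (4,6): δ = 53.04°  ✓
  (4,7): δ = 27.71°  ✓
  (5,6): δ = 95.71°  ·
  (5,7): δ = 70.38°  ✓
  (6,7): δ = 154.67°  ·
antipodal pairs: 14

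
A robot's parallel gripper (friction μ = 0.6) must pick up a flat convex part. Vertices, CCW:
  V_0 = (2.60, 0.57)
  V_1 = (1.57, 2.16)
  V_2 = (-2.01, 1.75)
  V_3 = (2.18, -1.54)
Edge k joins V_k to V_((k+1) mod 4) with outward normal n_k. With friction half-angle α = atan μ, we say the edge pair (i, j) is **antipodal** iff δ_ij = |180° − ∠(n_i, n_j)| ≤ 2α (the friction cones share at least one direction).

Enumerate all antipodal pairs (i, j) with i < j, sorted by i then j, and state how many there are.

α = atan 0.6 = 30.96°;  2α = 61.93°
n_0 = (+0.8393, +0.5437)
n_1 = (-0.1138, +0.9935)
n_2 = (-0.6176, -0.7865)
n_3 = (+0.9808, -0.1952)
  (0,1): δ = 116.40°  ·
  (0,2): δ = 18.93°  ✓
  (0,3): δ = 135.81°  ·
  (1,2): δ = 44.67°  ✓
  (1,3): δ = 72.21°  ·
  (2,3): δ = 63.12°  ·
antipodal pairs: 2

count = 2; pairs: (0,2), (1,2)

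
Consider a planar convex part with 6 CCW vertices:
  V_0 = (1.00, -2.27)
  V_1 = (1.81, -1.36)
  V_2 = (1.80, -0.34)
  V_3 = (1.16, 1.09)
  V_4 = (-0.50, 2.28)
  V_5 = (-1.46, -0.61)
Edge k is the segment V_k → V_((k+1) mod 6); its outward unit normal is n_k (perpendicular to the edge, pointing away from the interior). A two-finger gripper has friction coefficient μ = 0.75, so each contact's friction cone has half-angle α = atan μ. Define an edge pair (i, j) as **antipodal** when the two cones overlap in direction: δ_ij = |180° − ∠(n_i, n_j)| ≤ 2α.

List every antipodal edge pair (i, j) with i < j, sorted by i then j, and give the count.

α = atan 0.75 = 36.87°;  2α = 73.74°
n_0 = (+0.7470, -0.6649)
n_1 = (+1.0000, +0.0098)
n_2 = (+0.9128, +0.4085)
n_3 = (+0.5826, +0.8127)
n_4 = (-0.9490, +0.3152)
n_5 = (-0.5594, -0.8289)
  (0,1): δ = 137.77°  ·
  (0,2): δ = 114.22°  ·
  (0,3): δ = 83.96°  ·
  (0,4): δ = 23.30°  ✓
  (0,5): δ = 97.66°  ·
  (1,2): δ = 156.45°  ·
  (1,3): δ = 126.20°  ·
  (1,4): δ = 18.94°  ✓
  (1,5): δ = 55.43°  ✓
  (2,3): δ = 149.75°  ·
  (2,4): δ = 42.49°  ✓
  (2,5): δ = 31.88°  ✓
  (3,4): δ = 72.74°  ✓
  (3,5): δ = 1.62°  ✓
  (4,5): δ = 105.64°  ·
antipodal pairs: 7

count = 7; pairs: (0,4), (1,4), (1,5), (2,4), (2,5), (3,4), (3,5)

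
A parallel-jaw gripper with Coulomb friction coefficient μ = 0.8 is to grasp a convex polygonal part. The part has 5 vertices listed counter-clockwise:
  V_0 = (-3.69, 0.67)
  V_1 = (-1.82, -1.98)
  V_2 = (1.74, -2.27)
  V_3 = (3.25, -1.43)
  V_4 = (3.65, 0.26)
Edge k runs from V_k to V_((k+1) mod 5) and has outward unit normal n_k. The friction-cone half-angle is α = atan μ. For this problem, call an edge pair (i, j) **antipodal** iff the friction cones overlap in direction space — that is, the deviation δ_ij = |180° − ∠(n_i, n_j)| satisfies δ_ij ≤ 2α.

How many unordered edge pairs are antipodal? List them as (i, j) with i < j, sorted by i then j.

count = 4; pairs: (0,3), (0,4), (1,4), (2,4)

α = atan 0.8 = 38.66°;  2α = 77.32°
n_0 = (-0.8171, -0.5766)
n_1 = (-0.0812, -0.9967)
n_2 = (+0.4861, -0.8739)
n_3 = (+0.9731, -0.2303)
n_4 = (+0.0558, +0.9984)
  (0,1): δ = 129.87°  ·
  (0,2): δ = 96.12°  ·
  (0,3): δ = 48.53°  ✓
  (0,4): δ = 51.59°  ✓
  (1,2): δ = 146.26°  ·
  (1,3): δ = 98.66°  ·
  (1,4): δ = 1.46°  ✓
  (2,3): δ = 132.40°  ·
  (2,4): δ = 32.28°  ✓
  (3,4): δ = 79.88°  ·
antipodal pairs: 4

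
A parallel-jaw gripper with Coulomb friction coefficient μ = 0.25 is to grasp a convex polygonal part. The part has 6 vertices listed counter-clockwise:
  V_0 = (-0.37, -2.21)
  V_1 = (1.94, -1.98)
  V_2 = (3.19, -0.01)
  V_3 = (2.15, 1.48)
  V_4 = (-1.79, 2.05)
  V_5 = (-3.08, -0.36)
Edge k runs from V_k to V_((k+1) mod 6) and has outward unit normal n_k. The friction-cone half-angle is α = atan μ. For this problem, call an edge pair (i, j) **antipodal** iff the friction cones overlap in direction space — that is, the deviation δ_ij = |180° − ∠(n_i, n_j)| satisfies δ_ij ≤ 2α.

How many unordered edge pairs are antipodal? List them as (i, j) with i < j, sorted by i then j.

count = 4; pairs: (0,3), (1,4), (2,5), (3,5)

α = atan 0.25 = 14.04°;  2α = 28.07°
n_0 = (+0.0991, -0.9951)
n_1 = (+0.8444, -0.5358)
n_2 = (+0.8200, +0.5724)
n_3 = (+0.1432, +0.9897)
n_4 = (-0.8816, +0.4719)
n_5 = (-0.5638, -0.8259)
  (0,1): δ = 128.08°  ·
  (0,2): δ = 60.77°  ·
  (0,3): δ = 13.92°  ✓
  (0,4): δ = 56.16°  ·
  (0,5): δ = 139.99°  ·
  (1,2): δ = 112.69°  ·
  (1,3): δ = 65.84°  ·
  (1,4): δ = 4.24°  ✓
  (1,5): δ = 88.08°  ·
  (2,3): δ = 133.15°  ·
  (2,4): δ = 63.07°  ·
  (2,5): δ = 20.77°  ✓
  (3,4): δ = 109.93°  ·
  (3,5): δ = 26.09°  ✓
  (4,5): δ = 96.16°  ·
antipodal pairs: 4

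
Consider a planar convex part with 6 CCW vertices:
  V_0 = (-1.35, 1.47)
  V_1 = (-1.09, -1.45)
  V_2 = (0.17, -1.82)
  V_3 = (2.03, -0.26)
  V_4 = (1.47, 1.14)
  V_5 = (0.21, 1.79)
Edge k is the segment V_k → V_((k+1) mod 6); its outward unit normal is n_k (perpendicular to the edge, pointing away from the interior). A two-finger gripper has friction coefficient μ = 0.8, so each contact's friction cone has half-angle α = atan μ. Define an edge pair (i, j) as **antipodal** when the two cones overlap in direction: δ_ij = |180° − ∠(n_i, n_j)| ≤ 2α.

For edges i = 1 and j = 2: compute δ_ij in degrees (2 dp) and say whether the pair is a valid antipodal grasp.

δ = 123.65°, invalid

α = atan 0.8 = 38.66°;  2α = 77.32°
edge 1: e_1 = (+1.26, -0.37);  n_1 = (-0.2818, -0.9595)
edge 2: e_2 = (+1.86, +1.56);  n_2 = (+0.6426, -0.7662)
∠(n_1, n_2) = 56.35°
δ = |180° − 56.35°| = 123.65°
123.65° > 2α = 77.32°  →  invalid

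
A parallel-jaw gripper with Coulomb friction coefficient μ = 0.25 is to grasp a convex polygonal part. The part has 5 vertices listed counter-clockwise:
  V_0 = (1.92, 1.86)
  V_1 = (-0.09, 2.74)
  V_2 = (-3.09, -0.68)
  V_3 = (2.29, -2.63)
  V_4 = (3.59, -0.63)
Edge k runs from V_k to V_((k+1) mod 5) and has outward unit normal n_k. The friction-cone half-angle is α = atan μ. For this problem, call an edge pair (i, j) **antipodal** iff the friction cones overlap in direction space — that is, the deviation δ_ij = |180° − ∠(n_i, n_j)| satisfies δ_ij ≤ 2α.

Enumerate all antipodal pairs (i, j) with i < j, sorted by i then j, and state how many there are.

count = 2; pairs: (0,2), (1,3)

α = atan 0.25 = 14.04°;  2α = 28.07°
n_0 = (+0.4011, +0.9161)
n_1 = (-0.7518, +0.6594)
n_2 = (-0.3408, -0.9402)
n_3 = (+0.8384, -0.5450)
n_4 = (+0.8305, +0.5570)
  (0,1): δ = 107.61°  ·
  (0,2): δ = 3.72°  ✓
  (0,3): δ = 80.62°  ·
  (0,4): δ = 147.49°  ·
  (1,2): δ = 68.67°  ·
  (1,3): δ = 8.23°  ✓
  (1,4): δ = 75.11°  ·
  (2,3): δ = 103.10°  ·
  (2,4): δ = 36.23°  ·
  (3,4): δ = 113.13°  ·
antipodal pairs: 2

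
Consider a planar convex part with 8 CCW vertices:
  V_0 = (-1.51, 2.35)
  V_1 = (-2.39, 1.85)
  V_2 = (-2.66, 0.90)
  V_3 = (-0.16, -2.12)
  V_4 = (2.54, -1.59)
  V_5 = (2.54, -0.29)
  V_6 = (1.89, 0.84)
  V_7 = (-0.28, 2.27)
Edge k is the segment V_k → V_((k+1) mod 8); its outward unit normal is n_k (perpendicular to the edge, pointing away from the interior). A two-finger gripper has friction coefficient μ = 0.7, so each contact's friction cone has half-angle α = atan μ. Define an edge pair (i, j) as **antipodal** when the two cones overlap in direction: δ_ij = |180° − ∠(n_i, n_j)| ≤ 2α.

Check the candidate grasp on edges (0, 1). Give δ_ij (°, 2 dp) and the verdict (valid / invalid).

δ = 135.47°, invalid

α = atan 0.7 = 34.99°;  2α = 69.98°
edge 0: e_0 = (-0.88, -0.50);  n_0 = (-0.4940, +0.8695)
edge 1: e_1 = (-0.27, -0.95);  n_1 = (-0.9619, +0.2734)
∠(n_0, n_1) = 44.53°
δ = |180° − 44.53°| = 135.47°
135.47° > 2α = 69.98°  →  invalid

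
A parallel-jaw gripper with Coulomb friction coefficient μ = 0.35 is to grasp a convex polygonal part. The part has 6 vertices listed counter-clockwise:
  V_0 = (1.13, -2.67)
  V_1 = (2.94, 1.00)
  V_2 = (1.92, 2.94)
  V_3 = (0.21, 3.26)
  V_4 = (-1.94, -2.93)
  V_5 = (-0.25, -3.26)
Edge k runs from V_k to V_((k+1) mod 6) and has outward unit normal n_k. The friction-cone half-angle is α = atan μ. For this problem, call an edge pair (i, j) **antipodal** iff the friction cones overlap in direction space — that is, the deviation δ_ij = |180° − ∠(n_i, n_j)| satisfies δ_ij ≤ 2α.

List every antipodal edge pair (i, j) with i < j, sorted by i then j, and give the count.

count = 3; pairs: (0,3), (2,4), (2,5)

α = atan 0.35 = 19.29°;  2α = 38.58°
n_0 = (+0.8969, -0.4423)
n_1 = (+0.8851, +0.4654)
n_2 = (+0.1839, +0.9829)
n_3 = (-0.9446, +0.3281)
n_4 = (-0.1916, -0.9815)
n_5 = (+0.3931, -0.9195)
  (0,1): δ = 126.01°  ·
  (0,2): δ = 74.35°  ·
  (0,3): δ = 7.10°  ✓
  (0,4): δ = 105.20°  ·
  (0,5): δ = 139.40°  ·
  (1,2): δ = 128.33°  ·
  (1,3): δ = 46.89°  ·
  (1,4): δ = 51.22°  ·
  (1,5): δ = 85.41°  ·
  (2,3): δ = 98.55°  ·
  (2,4): δ = 0.45°  ✓
  (2,5): δ = 33.75°  ✓
  (3,4): δ = 81.90°  ·
  (3,5): δ = 47.70°  ·
  (4,5): δ = 145.80°  ·
antipodal pairs: 3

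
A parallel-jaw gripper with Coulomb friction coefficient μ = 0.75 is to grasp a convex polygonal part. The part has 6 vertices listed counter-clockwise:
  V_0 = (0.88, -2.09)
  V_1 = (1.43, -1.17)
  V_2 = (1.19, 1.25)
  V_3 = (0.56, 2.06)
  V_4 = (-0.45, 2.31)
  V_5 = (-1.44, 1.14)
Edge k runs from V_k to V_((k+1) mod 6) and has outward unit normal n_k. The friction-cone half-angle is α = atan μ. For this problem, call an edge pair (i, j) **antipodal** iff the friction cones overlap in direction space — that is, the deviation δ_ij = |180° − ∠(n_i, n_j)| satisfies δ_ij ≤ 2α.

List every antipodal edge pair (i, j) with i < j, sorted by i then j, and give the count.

α = atan 0.75 = 36.87°;  2α = 73.74°
n_0 = (+0.8583, -0.5131)
n_1 = (+0.9951, +0.0987)
n_2 = (+0.7894, +0.6139)
n_3 = (+0.2403, +0.9707)
n_4 = (-0.7634, +0.6459)
n_5 = (-0.8122, -0.5834)
  (0,1): δ = 143.46°  ·
  (0,2): δ = 111.25°  ·
  (0,3): δ = 73.03°  ✓
  (0,4): δ = 9.36°  ✓
  (0,5): δ = 66.56°  ✓
  (1,2): δ = 147.79°  ·
  (1,3): δ = 109.57°  ·
  (1,4): δ = 45.90°  ✓
  (1,5): δ = 30.02°  ✓
  (2,3): δ = 141.78°  ·
  (2,4): δ = 78.11°  ·
  (2,5): δ = 2.19°  ✓
  (3,4): δ = 116.33°  ·
  (3,5): δ = 40.41°  ✓
  (4,5): δ = 104.08°  ·
antipodal pairs: 7

count = 7; pairs: (0,3), (0,4), (0,5), (1,4), (1,5), (2,5), (3,5)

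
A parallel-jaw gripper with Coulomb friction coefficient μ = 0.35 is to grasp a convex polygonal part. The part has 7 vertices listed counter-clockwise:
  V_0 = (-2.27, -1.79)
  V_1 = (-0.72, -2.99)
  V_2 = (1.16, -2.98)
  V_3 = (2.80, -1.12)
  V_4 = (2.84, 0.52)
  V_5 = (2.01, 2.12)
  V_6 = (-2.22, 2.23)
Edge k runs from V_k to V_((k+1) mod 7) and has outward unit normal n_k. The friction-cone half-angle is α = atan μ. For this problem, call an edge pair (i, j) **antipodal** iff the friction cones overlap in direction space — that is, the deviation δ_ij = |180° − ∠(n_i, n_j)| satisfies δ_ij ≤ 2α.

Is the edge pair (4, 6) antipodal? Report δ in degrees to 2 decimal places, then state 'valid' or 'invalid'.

δ = 28.13°, valid

α = atan 0.35 = 19.29°;  2α = 38.58°
edge 4: e_4 = (-0.83, +1.60);  n_4 = (+0.8877, +0.4605)
edge 6: e_6 = (-0.05, -4.02);  n_6 = (-0.9999, +0.0124)
∠(n_4, n_6) = 151.87°
δ = |180° − 151.87°| = 28.13°
28.13° ≤ 2α = 38.58°  →  valid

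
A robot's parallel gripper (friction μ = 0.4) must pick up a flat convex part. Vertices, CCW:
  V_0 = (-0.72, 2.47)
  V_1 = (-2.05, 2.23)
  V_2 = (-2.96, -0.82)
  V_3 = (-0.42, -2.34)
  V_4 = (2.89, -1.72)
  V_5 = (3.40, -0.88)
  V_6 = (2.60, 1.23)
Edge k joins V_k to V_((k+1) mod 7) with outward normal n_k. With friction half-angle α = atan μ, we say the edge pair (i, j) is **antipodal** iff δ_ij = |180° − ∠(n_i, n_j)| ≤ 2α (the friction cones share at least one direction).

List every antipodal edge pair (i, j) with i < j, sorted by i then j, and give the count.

α = atan 0.4 = 21.80°;  2α = 43.60°
n_0 = (-0.1776, +0.9841)
n_1 = (-0.9583, +0.2859)
n_2 = (-0.5135, -0.8581)
n_3 = (+0.1841, -0.9829)
n_4 = (+0.8548, -0.5190)
n_5 = (+0.9350, +0.3545)
n_6 = (+0.3499, +0.9368)
  (0,1): δ = 116.84°  ·
  (0,2): δ = 41.13°  ✓
  (0,3): δ = 0.38°  ✓
  (0,4): δ = 48.51°  ·
  (0,5): δ = 100.54°  ·
  (0,6): δ = 149.29°  ·
  (1,2): δ = 104.28°  ·
  (1,3): δ = 62.78°  ·
  (1,4): δ = 14.65°  ✓
  (1,5): δ = 37.38°  ✓
  (1,6): δ = 86.13°  ·
  (2,3): δ = 138.49°  ·
  (2,4): δ = 90.37°  ·
  (2,5): δ = 38.34°  ✓
  (2,6): δ = 10.42°  ✓
  (3,4): δ = 131.87°  ·
  (3,5): δ = 79.85°  ·
  (3,6): δ = 31.09°  ✓
  (4,5): δ = 127.97°  ·
  (4,6): δ = 79.22°  ·
  (5,6): δ = 131.24°  ·
antipodal pairs: 7

count = 7; pairs: (0,2), (0,3), (1,4), (1,5), (2,5), (2,6), (3,6)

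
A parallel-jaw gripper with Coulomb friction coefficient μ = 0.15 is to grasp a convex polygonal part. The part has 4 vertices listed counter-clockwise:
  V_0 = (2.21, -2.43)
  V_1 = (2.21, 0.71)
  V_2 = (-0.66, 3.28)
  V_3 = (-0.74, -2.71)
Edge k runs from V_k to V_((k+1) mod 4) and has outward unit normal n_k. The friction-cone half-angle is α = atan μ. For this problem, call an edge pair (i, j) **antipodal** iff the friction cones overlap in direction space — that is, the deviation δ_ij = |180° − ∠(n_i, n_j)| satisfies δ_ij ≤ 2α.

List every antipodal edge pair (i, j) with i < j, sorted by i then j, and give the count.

α = atan 0.15 = 8.53°;  2α = 17.06°
n_0 = (+1.0000, -0.0000)
n_1 = (+0.6671, +0.7450)
n_2 = (-0.9999, +0.0134)
n_3 = (+0.0945, -0.9955)
  (0,1): δ = 131.84°  ·
  (0,2): δ = 0.77°  ✓
  (0,3): δ = 95.42°  ·
  (1,2): δ = 48.92°  ·
  (1,3): δ = 47.27°  ·
  (2,3): δ = 83.81°  ·
antipodal pairs: 1

count = 1; pairs: (0,2)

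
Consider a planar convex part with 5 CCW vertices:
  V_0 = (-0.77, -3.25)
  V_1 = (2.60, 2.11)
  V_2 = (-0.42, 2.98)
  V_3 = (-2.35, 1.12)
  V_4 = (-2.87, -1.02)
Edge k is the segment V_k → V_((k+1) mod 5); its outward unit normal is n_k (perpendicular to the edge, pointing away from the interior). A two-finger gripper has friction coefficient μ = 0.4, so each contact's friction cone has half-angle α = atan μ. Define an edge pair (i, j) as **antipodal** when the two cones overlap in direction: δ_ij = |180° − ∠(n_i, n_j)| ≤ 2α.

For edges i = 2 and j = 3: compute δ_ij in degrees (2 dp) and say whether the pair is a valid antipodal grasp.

α = atan 0.4 = 21.80°;  2α = 43.60°
edge 2: e_2 = (-1.93, -1.86);  n_2 = (-0.6939, +0.7200)
edge 3: e_3 = (-0.52, -2.14);  n_3 = (-0.9717, +0.2361)
∠(n_2, n_3) = 32.40°
δ = |180° − 32.40°| = 147.60°
147.60° > 2α = 43.60°  →  invalid

δ = 147.60°, invalid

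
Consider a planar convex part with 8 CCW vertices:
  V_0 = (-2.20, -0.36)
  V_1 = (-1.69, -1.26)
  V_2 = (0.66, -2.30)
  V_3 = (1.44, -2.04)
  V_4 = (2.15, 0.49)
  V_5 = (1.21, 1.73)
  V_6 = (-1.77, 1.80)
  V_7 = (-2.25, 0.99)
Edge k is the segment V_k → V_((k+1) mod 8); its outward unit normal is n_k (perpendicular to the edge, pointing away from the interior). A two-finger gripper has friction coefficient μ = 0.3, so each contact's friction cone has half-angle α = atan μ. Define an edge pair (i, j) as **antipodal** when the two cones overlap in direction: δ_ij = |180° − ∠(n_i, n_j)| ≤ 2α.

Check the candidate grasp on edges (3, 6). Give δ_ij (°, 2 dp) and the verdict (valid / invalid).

δ = 14.97°, valid

α = atan 0.3 = 16.70°;  2α = 33.40°
edge 3: e_3 = (+0.71, +2.53);  n_3 = (+0.9628, -0.2702)
edge 6: e_6 = (-0.48, -0.81);  n_6 = (-0.8603, +0.5098)
∠(n_3, n_6) = 165.03°
δ = |180° − 165.03°| = 14.97°
14.97° ≤ 2α = 33.40°  →  valid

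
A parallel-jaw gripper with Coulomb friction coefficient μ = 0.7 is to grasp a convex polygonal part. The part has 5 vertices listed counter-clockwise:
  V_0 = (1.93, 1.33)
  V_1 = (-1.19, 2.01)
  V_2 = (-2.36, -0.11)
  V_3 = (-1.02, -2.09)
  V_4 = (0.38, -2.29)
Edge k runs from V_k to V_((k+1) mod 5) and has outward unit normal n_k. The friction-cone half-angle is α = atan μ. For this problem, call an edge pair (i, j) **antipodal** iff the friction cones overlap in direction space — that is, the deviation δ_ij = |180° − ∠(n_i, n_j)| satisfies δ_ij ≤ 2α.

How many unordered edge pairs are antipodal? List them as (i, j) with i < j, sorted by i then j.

count = 5; pairs: (0,2), (0,3), (1,3), (1,4), (2,4)

α = atan 0.7 = 34.99°;  2α = 69.98°
n_0 = (+0.2129, +0.9771)
n_1 = (-0.8755, +0.4832)
n_2 = (-0.8282, -0.5605)
n_3 = (-0.1414, -0.9899)
n_4 = (+0.9193, -0.3936)
  (0,1): δ = 106.60°  ·
  (0,2): δ = 43.62°  ✓
  (0,3): δ = 4.17°  ✓
  (0,4): δ = 79.12°  ·
  (1,2): δ = 117.02°  ·
  (1,3): δ = 69.24°  ✓
  (1,4): δ = 5.71°  ✓
  (2,3): δ = 132.22°  ·
  (2,4): δ = 57.27°  ✓
  (3,4): δ = 105.05°  ·
antipodal pairs: 5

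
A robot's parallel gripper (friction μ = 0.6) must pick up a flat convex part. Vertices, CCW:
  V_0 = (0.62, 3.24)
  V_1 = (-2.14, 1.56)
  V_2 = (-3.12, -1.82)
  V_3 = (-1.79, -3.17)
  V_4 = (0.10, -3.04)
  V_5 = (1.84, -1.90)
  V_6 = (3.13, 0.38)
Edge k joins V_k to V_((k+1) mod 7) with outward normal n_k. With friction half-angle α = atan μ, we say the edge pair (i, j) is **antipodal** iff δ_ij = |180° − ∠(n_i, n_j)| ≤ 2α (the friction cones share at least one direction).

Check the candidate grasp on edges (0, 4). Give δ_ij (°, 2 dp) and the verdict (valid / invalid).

δ = 1.90°, valid

α = atan 0.6 = 30.96°;  2α = 61.93°
edge 0: e_0 = (-2.76, -1.68);  n_0 = (-0.5199, +0.8542)
edge 4: e_4 = (+1.74, +1.14);  n_4 = (+0.5480, -0.8365)
∠(n_0, n_4) = 178.10°
δ = |180° − 178.10°| = 1.90°
1.90° ≤ 2α = 61.93°  →  valid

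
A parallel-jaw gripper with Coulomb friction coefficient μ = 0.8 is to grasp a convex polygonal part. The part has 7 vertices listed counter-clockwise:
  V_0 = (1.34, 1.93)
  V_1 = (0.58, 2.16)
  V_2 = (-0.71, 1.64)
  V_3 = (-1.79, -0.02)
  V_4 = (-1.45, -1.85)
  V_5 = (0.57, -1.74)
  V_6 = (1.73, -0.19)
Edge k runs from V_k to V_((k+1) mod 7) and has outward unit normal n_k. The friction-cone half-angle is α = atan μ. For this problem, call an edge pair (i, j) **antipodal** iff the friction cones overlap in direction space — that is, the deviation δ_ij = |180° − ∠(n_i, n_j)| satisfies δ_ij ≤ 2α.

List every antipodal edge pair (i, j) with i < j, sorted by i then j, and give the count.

count = 10; pairs: (0,3), (0,4), (0,5), (1,4), (1,5), (2,4), (2,5), (2,6), (3,5), (3,6)

α = atan 0.8 = 38.66°;  2α = 77.32°
n_0 = (+0.2897, +0.9571)
n_1 = (-0.3739, +0.9275)
n_2 = (-0.8382, +0.5453)
n_3 = (-0.9832, -0.1827)
n_4 = (+0.0544, -0.9985)
n_5 = (+0.8006, -0.5992)
n_6 = (+0.9835, +0.1809)
  (0,1): δ = 141.21°  ·
  (0,2): δ = 106.21°  ·
  (0,3): δ = 62.64°  ✓
  (0,4): δ = 19.95°  ✓
  (0,5): δ = 70.03°  ✓
  (0,6): δ = 117.26°  ·
  (1,2): δ = 145.00°  ·
  (1,3): δ = 101.43°  ·
  (1,4): δ = 18.84°  ✓
  (1,5): δ = 31.23°  ✓
  (1,6): δ = 78.47°  ·
  (2,3): δ = 136.43°  ·
  (2,4): δ = 53.83°  ✓
  (2,5): δ = 3.76°  ✓
  (2,6): δ = 43.47°  ✓
  (3,4): δ = 97.41°  ·
  (3,5): δ = 47.34°  ✓
  (3,6): δ = 0.10°  ✓
  (4,5): δ = 129.93°  ·
  (4,6): δ = 82.69°  ·
  (5,6): δ = 132.77°  ·
antipodal pairs: 10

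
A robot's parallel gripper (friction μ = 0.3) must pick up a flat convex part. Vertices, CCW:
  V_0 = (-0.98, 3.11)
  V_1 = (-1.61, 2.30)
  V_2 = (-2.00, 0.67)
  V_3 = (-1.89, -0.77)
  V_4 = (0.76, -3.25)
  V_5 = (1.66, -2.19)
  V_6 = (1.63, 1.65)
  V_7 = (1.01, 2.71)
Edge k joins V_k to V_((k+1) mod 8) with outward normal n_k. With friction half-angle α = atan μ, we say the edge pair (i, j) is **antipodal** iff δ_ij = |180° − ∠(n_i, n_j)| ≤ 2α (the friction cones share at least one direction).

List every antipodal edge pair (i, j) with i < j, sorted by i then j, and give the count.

count = 7; pairs: (0,4), (1,4), (1,5), (2,5), (2,6), (3,6), (3,7)

α = atan 0.3 = 16.70°;  2α = 33.40°
n_0 = (-0.7894, +0.6139)
n_1 = (-0.9725, +0.2327)
n_2 = (-0.9971, -0.0762)
n_3 = (-0.6833, -0.7301)
n_4 = (+0.7623, -0.6472)
n_5 = (+1.0000, +0.0078)
n_6 = (+0.8632, +0.5049)
n_7 = (+0.1971, +0.9804)
  (0,1): δ = 155.58°  ·
  (0,2): δ = 137.76°  ·
  (0,3): δ = 95.23°  ·
  (0,4): δ = 2.46°  ✓
  (0,5): δ = 38.32°  ·
  (0,6): δ = 68.20°  ·
  (0,7): δ = 116.51°  ·
  (1,2): δ = 162.18°  ·
  (1,3): δ = 119.65°  ·
  (1,4): δ = 26.88°  ✓
  (1,5): δ = 13.90°  ✓
  (1,6): δ = 43.78°  ·
  (1,7): δ = 92.09°  ·
  (2,3): δ = 137.47°  ·
  (2,4): δ = 44.70°  ·
  (2,5): δ = 3.92°  ✓
  (2,6): δ = 25.96°  ✓
  (2,7): δ = 74.27°  ·
  (3,4): δ = 87.23°  ·
  (3,5): δ = 46.45°  ·
  (3,6): δ = 16.57°  ✓
  (3,7): δ = 31.74°  ✓
  (4,5): δ = 139.22°  ·
  (4,6): δ = 109.34°  ·
  (4,7): δ = 61.03°  ·
  (5,6): δ = 150.12°  ·
  (5,7): δ = 101.81°  ·
  (6,7): δ = 131.69°  ·
antipodal pairs: 7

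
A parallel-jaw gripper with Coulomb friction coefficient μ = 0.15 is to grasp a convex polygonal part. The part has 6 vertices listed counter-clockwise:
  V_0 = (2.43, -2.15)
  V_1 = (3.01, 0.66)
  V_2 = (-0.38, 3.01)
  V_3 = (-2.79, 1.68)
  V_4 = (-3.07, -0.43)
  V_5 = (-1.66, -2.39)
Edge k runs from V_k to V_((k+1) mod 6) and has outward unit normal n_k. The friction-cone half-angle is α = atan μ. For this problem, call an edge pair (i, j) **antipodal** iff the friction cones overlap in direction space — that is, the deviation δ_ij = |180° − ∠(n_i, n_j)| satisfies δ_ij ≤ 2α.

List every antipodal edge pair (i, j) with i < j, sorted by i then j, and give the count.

α = atan 0.15 = 8.53°;  2α = 17.06°
n_0 = (+0.9794, -0.2021)
n_1 = (+0.5697, +0.8218)
n_2 = (-0.4832, +0.8755)
n_3 = (-0.9913, +0.1315)
n_4 = (-0.8118, -0.5840)
n_5 = (+0.0586, -0.9983)
  (0,1): δ = 113.07°  ·
  (0,2): δ = 49.44°  ·
  (0,3): δ = 4.10°  ✓
  (0,4): δ = 47.39°  ·
  (0,5): δ = 105.02°  ·
  (1,2): δ = 116.38°  ·
  (1,3): δ = 62.83°  ·
  (1,4): δ = 19.54°  ·
  (1,5): δ = 38.09°  ·
  (2,3): δ = 126.45°  ·
  (2,4): δ = 83.16°  ·
  (2,5): δ = 25.53°  ·
  (3,4): δ = 136.71°  ·
  (3,5): δ = 79.08°  ·
  (4,5): δ = 122.37°  ·
antipodal pairs: 1

count = 1; pairs: (0,3)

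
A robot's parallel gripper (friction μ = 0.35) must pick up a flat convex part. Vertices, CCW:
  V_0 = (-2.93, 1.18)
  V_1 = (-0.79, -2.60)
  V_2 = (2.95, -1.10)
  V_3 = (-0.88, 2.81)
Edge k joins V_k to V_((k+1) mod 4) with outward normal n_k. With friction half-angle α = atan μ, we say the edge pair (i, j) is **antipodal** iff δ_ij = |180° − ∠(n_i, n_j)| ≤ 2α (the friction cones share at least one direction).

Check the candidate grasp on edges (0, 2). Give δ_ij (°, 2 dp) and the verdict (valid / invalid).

α = atan 0.35 = 19.29°;  2α = 38.58°
edge 0: e_0 = (+2.14, -3.78);  n_0 = (-0.8702, -0.4927)
edge 2: e_2 = (-3.83, +3.91);  n_2 = (+0.7144, +0.6998)
∠(n_0, n_2) = 165.11°
δ = |180° − 165.11°| = 14.89°
14.89° ≤ 2α = 38.58°  →  valid

δ = 14.89°, valid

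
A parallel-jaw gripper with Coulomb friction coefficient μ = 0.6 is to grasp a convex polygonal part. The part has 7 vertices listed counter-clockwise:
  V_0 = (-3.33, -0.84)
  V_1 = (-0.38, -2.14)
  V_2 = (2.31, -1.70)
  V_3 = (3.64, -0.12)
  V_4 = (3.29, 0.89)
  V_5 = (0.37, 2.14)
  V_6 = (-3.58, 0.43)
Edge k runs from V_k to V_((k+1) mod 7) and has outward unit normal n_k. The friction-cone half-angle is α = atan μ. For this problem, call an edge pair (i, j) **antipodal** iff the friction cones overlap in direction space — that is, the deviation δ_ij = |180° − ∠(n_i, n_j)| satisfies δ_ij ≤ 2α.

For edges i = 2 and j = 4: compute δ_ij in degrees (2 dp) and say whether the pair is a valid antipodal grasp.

α = atan 0.6 = 30.96°;  2α = 61.93°
edge 2: e_2 = (+1.33, +1.58);  n_2 = (+0.7650, -0.6440)
edge 4: e_4 = (-2.92, +1.25);  n_4 = (+0.3935, +0.9193)
∠(n_2, n_4) = 106.91°
δ = |180° − 106.91°| = 73.09°
73.09° > 2α = 61.93°  →  invalid

δ = 73.09°, invalid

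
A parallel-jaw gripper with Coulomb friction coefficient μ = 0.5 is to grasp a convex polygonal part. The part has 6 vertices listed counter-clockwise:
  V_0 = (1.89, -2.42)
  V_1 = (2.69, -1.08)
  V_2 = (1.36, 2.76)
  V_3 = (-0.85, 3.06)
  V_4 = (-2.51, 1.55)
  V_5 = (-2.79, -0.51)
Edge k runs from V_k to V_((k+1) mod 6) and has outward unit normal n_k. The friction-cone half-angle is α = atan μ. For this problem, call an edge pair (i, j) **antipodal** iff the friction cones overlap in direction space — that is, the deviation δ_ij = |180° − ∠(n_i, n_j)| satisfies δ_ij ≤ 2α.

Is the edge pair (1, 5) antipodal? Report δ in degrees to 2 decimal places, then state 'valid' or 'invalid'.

α = atan 0.5 = 26.57°;  2α = 53.13°
edge 1: e_1 = (-1.33, +3.84);  n_1 = (+0.9449, +0.3273)
edge 5: e_5 = (+4.68, -1.91);  n_5 = (-0.3779, -0.9259)
∠(n_1, n_5) = 131.31°
δ = |180° − 131.31°| = 48.69°
48.69° ≤ 2α = 53.13°  →  valid

δ = 48.69°, valid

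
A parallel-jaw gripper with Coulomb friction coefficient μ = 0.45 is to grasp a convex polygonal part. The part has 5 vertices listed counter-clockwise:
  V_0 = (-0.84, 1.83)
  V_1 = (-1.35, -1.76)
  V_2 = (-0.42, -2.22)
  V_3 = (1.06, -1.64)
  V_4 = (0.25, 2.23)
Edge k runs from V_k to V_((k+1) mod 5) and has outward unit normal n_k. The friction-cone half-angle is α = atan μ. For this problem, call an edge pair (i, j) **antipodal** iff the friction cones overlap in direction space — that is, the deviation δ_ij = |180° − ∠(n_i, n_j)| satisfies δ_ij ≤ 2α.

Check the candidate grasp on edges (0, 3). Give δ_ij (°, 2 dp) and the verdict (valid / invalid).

δ = 19.91°, valid

α = atan 0.45 = 24.23°;  2α = 48.46°
edge 0: e_0 = (-0.51, -3.59);  n_0 = (-0.9901, +0.1406)
edge 3: e_3 = (-0.81, +3.87);  n_3 = (+0.9788, +0.2049)
∠(n_0, n_3) = 160.09°
δ = |180° − 160.09°| = 19.91°
19.91° ≤ 2α = 48.46°  →  valid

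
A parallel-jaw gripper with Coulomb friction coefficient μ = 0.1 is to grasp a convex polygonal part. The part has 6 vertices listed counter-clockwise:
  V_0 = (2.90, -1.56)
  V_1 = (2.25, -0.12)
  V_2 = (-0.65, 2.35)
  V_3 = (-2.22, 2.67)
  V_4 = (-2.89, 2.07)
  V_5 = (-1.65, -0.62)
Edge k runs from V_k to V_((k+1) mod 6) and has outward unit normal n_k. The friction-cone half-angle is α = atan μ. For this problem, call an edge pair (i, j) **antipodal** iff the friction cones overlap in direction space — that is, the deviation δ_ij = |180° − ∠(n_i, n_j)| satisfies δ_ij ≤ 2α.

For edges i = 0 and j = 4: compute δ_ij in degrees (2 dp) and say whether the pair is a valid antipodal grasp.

δ = 0.45°, valid

α = atan 0.1 = 5.71°;  2α = 11.42°
edge 0: e_0 = (-0.65, +1.44);  n_0 = (+0.9114, +0.4114)
edge 4: e_4 = (+1.24, -2.69);  n_4 = (-0.9082, -0.4186)
∠(n_0, n_4) = 179.55°
δ = |180° − 179.55°| = 0.45°
0.45° ≤ 2α = 11.42°  →  valid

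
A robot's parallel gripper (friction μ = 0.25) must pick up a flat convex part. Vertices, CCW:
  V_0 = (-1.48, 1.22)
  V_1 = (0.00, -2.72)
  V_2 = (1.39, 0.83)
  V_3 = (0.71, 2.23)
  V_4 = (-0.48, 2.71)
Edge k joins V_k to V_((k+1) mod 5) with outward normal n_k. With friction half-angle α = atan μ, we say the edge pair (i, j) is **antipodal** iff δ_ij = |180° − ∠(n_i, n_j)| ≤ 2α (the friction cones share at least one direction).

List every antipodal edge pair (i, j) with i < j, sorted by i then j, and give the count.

count = 2; pairs: (0,2), (1,4)

α = atan 0.25 = 14.04°;  2α = 28.07°
n_0 = (-0.9361, -0.3516)
n_1 = (+0.9312, -0.3646)
n_2 = (+0.8995, +0.4369)
n_3 = (+0.3741, +0.9274)
n_4 = (-0.8303, +0.5573)
  (0,1): δ = 41.97°  ·
  (0,2): δ = 5.32°  ✓
  (0,3): δ = 47.44°  ·
  (0,4): δ = 125.54°  ·
  (1,2): δ = 132.71°  ·
  (1,3): δ = 90.58°  ·
  (1,4): δ = 12.48°  ✓
  (2,3): δ = 137.87°  ·
  (2,4): δ = 59.77°  ·
  (3,4): δ = 101.90°  ·
antipodal pairs: 2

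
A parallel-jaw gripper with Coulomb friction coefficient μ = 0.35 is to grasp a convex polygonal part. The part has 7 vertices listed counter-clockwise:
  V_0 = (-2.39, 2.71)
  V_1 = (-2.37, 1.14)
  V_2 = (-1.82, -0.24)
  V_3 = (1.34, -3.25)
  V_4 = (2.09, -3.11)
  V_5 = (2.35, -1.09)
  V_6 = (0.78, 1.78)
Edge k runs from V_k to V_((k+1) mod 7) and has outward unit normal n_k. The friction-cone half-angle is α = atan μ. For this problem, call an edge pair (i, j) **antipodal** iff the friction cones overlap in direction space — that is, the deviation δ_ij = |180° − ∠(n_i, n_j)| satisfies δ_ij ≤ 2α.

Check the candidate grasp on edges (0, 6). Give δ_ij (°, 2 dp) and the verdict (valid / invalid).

δ = 72.92°, invalid

α = atan 0.35 = 19.29°;  2α = 38.58°
edge 0: e_0 = (+0.02, -1.57);  n_0 = (-0.9999, -0.0127)
edge 6: e_6 = (-3.17, +0.93);  n_6 = (+0.2815, +0.9596)
∠(n_0, n_6) = 107.08°
δ = |180° − 107.08°| = 72.92°
72.92° > 2α = 38.58°  →  invalid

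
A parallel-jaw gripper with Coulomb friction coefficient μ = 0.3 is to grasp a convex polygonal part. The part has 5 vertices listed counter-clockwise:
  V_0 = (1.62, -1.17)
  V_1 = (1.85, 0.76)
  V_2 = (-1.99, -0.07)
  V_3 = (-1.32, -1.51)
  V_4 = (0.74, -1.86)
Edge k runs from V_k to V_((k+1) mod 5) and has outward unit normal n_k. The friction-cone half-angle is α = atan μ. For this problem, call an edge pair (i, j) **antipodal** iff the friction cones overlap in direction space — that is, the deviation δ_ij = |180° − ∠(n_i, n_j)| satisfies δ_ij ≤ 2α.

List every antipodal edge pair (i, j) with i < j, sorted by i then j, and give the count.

α = atan 0.3 = 16.70°;  2α = 33.40°
n_0 = (+0.9930, -0.1183)
n_1 = (-0.2113, +0.9774)
n_2 = (-0.9067, -0.4219)
n_3 = (-0.1675, -0.9859)
n_4 = (+0.6170, -0.7869)
  (0,1): δ = 71.01°  ·
  (0,2): δ = 31.75°  ✓
  (0,3): δ = 87.15°  ·
  (0,4): δ = 134.90°  ·
  (1,2): δ = 77.25°  ·
  (1,3): δ = 21.84°  ✓
  (1,4): δ = 25.90°  ✓
  (2,3): δ = 124.59°  ·
  (2,4): δ = 76.85°  ·
  (3,4): δ = 132.26°  ·
antipodal pairs: 3

count = 3; pairs: (0,2), (1,3), (1,4)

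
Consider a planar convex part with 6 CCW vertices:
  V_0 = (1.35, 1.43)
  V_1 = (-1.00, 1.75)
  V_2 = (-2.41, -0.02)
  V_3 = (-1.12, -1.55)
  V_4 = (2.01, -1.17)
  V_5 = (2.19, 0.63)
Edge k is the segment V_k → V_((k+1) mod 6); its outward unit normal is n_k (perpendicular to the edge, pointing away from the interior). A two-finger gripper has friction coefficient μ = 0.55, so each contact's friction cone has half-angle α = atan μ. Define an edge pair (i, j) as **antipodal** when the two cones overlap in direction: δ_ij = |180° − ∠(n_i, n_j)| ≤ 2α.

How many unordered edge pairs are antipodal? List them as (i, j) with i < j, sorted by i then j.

α = atan 0.55 = 28.81°;  2α = 57.62°
n_0 = (+0.1349, +0.9909)
n_1 = (-0.7822, +0.6231)
n_2 = (-0.7645, -0.6446)
n_3 = (+0.1205, -0.9927)
n_4 = (+0.9950, -0.0995)
n_5 = (+0.6897, +0.7241)
  (0,1): δ = 120.79°  ·
  (0,2): δ = 42.11°  ✓
  (0,3): δ = 14.68°  ✓
  (0,4): δ = 92.04°  ·
  (0,5): δ = 144.15°  ·
  (1,2): δ = 101.32°  ·
  (1,3): δ = 44.54°  ✓
  (1,4): δ = 32.83°  ✓
  (1,5): δ = 84.94°  ·
  (2,3): δ = 123.21°  ·
  (2,4): δ = 45.85°  ✓
  (2,5): δ = 6.26°  ✓
  (3,4): δ = 102.63°  ·
  (3,5): δ = 50.52°  ✓
  (4,5): δ = 127.89°  ·
antipodal pairs: 7

count = 7; pairs: (0,2), (0,3), (1,3), (1,4), (2,4), (2,5), (3,5)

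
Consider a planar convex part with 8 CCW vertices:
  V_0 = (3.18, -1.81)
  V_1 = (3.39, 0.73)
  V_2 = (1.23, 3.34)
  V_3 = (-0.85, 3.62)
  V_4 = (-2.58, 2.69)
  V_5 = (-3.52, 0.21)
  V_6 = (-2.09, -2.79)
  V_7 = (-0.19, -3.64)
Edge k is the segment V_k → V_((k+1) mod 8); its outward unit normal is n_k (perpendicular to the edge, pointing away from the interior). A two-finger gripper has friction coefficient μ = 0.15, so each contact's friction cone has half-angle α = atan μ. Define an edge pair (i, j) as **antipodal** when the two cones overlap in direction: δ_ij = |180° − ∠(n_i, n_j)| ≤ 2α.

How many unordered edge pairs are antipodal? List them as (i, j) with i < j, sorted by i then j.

count = 4; pairs: (0,4), (1,5), (2,6), (3,7)

α = atan 0.15 = 8.53°;  2α = 17.06°
n_0 = (+0.9966, -0.0824)
n_1 = (+0.7704, +0.6376)
n_2 = (+0.1334, +0.9911)
n_3 = (-0.4735, +0.8808)
n_4 = (-0.9351, +0.3544)
n_5 = (-0.9027, -0.4303)
n_6 = (-0.4084, -0.9128)
n_7 = (+0.4772, -0.8788)
  (0,1): δ = 135.66°  ·
  (0,2): δ = 92.94°  ·
  (0,3): δ = 57.01°  ·
  (0,4): δ = 16.03°  ✓
  (0,5): δ = 30.21°  ·
  (0,6): δ = 70.62°  ·
  (0,7): δ = 123.23°  ·
  (1,2): δ = 137.28°  ·
  (1,3): δ = 101.35°  ·
  (1,4): δ = 60.37°  ·
  (1,5): δ = 14.13°  ✓
  (1,6): δ = 26.29°  ·
  (1,7): δ = 78.89°  ·
  (2,3): δ = 144.07°  ·
  (2,4): δ = 103.09°  ·
  (2,5): δ = 56.85°  ·
  (2,6): δ = 16.44°  ✓
  (2,7): δ = 36.17°  ·
  (3,4): δ = 139.02°  ·
  (3,5): δ = 92.78°  ·
  (3,6): δ = 52.36°  ·
  (3,7): δ = 0.24°  ✓
  (4,5): δ = 133.76°  ·
  (4,6): δ = 93.34°  ·
  (4,7): δ = 40.74°  ·
  (5,6): δ = 139.59°  ·
  (5,7): δ = 86.98°  ·
  (6,7): δ = 127.39°  ·
antipodal pairs: 4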